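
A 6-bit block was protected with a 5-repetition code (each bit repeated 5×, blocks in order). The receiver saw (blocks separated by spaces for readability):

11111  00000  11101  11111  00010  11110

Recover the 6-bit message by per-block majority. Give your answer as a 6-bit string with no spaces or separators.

101101

Block 1 (11111): 5 ones → 1
Block 2 (00000): 0 ones → 0
Block 3 (11101): 4 ones → 1
Block 4 (11111): 5 ones → 1
Block 5 (00010): 1 one → 0
Block 6 (11110): 4 ones → 1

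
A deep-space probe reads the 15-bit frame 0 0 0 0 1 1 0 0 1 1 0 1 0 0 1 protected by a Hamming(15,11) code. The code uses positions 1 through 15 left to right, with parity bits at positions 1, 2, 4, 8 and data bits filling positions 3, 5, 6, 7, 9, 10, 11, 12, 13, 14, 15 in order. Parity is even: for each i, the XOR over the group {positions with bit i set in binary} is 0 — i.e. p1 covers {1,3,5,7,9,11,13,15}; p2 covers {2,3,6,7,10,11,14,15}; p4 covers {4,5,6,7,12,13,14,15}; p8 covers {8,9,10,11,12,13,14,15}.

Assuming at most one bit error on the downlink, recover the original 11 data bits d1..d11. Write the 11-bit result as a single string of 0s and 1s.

s1 (pos 1,3,5,7,9,11,13,15): 0⊕0⊕1⊕0⊕1⊕0⊕0⊕1 = 1
s2 (pos 2,3,6,7,10,11,14,15): 0⊕0⊕1⊕0⊕1⊕0⊕0⊕1 = 1
s4 (pos 4,5,6,7,12,13,14,15): 0⊕1⊕1⊕0⊕1⊕0⊕0⊕1 = 0
s8 (pos 8,9,10,11,12,13,14,15): 0⊕1⊕1⊕0⊕1⊕0⊕0⊕1 = 0
Syndrome s8…s1 = 0011 → error at position 3.
Flip position 3: 000011001101001 → 001011001101001
Read data bits from positions 3,5,6,7,9,10,11,12,13,14,15: 11101101001

11101101001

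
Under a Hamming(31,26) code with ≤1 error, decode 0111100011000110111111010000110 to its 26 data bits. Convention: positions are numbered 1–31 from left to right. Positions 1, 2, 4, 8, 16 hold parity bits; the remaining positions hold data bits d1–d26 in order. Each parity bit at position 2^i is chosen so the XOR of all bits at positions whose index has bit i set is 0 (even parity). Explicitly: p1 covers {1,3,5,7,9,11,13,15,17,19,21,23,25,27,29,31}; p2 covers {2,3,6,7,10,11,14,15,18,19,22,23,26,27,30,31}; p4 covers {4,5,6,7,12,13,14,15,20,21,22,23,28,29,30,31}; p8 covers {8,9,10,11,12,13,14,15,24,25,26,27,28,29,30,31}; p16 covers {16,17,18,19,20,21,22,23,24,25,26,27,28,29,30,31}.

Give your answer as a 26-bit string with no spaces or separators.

s1 (pos 1,3,5,7,9,11,13,15,17,19,21,23,25,27,29,31): 0⊕1⊕1⊕0⊕1⊕0⊕0⊕1⊕1⊕1⊕1⊕0⊕0⊕0⊕1⊕0 = 0
s2 (pos 2,3,6,7,10,11,14,15,18,19,22,23,26,27,30,31): 1⊕1⊕0⊕0⊕1⊕0⊕1⊕1⊕1⊕1⊕1⊕0⊕0⊕0⊕1⊕0 = 1
s4 (pos 4,5,6,7,12,13,14,15,20,21,22,23,28,29,30,31): 1⊕1⊕0⊕0⊕0⊕0⊕1⊕1⊕1⊕1⊕1⊕0⊕0⊕1⊕1⊕0 = 1
s8 (pos 8,9,10,11,12,13,14,15,24,25,26,27,28,29,30,31): 0⊕1⊕1⊕0⊕0⊕0⊕1⊕1⊕1⊕0⊕0⊕0⊕0⊕1⊕1⊕0 = 1
s16 (pos 16,17,18,19,20,21,22,23,24,25,26,27,28,29,30,31): 0⊕1⊕1⊕1⊕1⊕1⊕1⊕0⊕1⊕0⊕0⊕0⊕0⊕1⊕1⊕0 = 1
Syndrome s16…s1 = 11110 → error at position 30.
Flip position 30: 0111100011000110111111010000110 → 0111100011000110111111010000100
Read data bits from positions 3,5,6,7,9,10,11,12,13,14,15,17,18,19,20,21,22,23,24,25,26,27,28,29,30,31: 11001100011111111010000100

11001100011111111010000100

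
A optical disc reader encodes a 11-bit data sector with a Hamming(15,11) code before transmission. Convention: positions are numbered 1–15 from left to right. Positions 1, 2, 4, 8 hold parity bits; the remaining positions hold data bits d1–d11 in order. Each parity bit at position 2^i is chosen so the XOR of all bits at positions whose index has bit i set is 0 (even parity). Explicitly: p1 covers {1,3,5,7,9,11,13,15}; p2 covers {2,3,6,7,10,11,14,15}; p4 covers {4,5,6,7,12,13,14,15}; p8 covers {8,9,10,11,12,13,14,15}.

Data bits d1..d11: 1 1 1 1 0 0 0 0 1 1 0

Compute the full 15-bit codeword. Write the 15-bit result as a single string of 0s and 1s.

Place data at non-parity positions: p1 p2 1 p4 1 1 1 p8 0 0 0 0 1 1 0
p1 (pos 1,3,5,7,9,11,13,15): XOR of data positions = 1⊕1⊕1⊕0⊕0⊕1⊕0 = 0
p2 (pos 2,3,6,7,10,11,14,15): XOR of data positions = 1⊕1⊕1⊕0⊕0⊕1⊕0 = 0
p4 (pos 4,5,6,7,12,13,14,15): XOR of data positions = 1⊕1⊕1⊕0⊕1⊕1⊕0 = 1
p8 (pos 8,9,10,11,12,13,14,15): XOR of data positions = 0⊕0⊕0⊕0⊕1⊕1⊕0 = 0
Codeword: 001111100000110

001111100000110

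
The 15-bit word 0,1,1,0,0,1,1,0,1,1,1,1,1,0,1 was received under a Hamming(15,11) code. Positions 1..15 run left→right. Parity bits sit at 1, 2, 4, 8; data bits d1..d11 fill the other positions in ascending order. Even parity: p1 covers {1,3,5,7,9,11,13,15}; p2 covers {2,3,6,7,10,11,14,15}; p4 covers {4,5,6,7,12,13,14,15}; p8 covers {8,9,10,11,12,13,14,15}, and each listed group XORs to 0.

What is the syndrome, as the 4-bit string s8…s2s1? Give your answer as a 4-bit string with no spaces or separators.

s1 (pos 1,3,5,7,9,11,13,15): 0⊕1⊕0⊕1⊕1⊕1⊕1⊕1 = 0
s2 (pos 2,3,6,7,10,11,14,15): 1⊕1⊕1⊕1⊕1⊕1⊕0⊕1 = 1
s4 (pos 4,5,6,7,12,13,14,15): 0⊕0⊕1⊕1⊕1⊕1⊕0⊕1 = 1
s8 (pos 8,9,10,11,12,13,14,15): 0⊕1⊕1⊕1⊕1⊕1⊕0⊕1 = 0
Syndrome s8…s1 = 0110 → error at position 6.

0110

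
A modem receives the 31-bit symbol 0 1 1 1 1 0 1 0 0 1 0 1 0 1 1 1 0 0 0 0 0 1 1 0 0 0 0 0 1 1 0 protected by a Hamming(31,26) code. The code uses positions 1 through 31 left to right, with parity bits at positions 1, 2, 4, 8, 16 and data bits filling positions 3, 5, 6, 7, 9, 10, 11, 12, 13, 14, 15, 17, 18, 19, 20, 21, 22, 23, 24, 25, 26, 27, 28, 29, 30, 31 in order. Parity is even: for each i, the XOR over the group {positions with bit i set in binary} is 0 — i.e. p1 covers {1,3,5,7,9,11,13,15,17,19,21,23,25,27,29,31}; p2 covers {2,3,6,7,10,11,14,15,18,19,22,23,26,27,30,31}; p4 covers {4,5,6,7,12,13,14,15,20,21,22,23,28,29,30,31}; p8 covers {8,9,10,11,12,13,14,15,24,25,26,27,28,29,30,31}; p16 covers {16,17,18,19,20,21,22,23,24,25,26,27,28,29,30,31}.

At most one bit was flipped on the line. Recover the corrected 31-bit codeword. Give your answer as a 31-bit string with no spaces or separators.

0111101001010111010001100000110

s1 (pos 1,3,5,7,9,11,13,15,17,19,21,23,25,27,29,31): 0⊕1⊕1⊕1⊕0⊕0⊕0⊕1⊕0⊕0⊕0⊕1⊕0⊕0⊕1⊕0 = 0
s2 (pos 2,3,6,7,10,11,14,15,18,19,22,23,26,27,30,31): 1⊕1⊕0⊕1⊕1⊕0⊕1⊕1⊕0⊕0⊕1⊕1⊕0⊕0⊕1⊕0 = 1
s4 (pos 4,5,6,7,12,13,14,15,20,21,22,23,28,29,30,31): 1⊕1⊕0⊕1⊕1⊕0⊕1⊕1⊕0⊕0⊕1⊕1⊕0⊕1⊕1⊕0 = 0
s8 (pos 8,9,10,11,12,13,14,15,24,25,26,27,28,29,30,31): 0⊕0⊕1⊕0⊕1⊕0⊕1⊕1⊕0⊕0⊕0⊕0⊕0⊕1⊕1⊕0 = 0
s16 (pos 16,17,18,19,20,21,22,23,24,25,26,27,28,29,30,31): 1⊕0⊕0⊕0⊕0⊕0⊕1⊕1⊕0⊕0⊕0⊕0⊕0⊕1⊕1⊕0 = 1
Syndrome s16…s1 = 10010 → error at position 18.
Flip position 18: 0111101001010111000001100000110 → 0111101001010111010001100000110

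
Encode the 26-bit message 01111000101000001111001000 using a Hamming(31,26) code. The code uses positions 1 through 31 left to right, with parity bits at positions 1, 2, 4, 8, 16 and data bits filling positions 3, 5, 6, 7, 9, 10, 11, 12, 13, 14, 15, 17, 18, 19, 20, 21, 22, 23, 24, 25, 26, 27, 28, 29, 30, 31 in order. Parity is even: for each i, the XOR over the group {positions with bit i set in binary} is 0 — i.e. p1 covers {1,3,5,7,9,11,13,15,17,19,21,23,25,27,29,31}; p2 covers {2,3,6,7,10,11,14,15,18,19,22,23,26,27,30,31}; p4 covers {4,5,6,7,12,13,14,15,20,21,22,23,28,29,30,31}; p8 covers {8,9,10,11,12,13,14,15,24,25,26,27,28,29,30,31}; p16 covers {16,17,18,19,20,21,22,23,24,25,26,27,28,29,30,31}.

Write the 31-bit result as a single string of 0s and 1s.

1100111010001011000001111001000

Place data at non-parity positions: p1 p2 0 p4 1 1 1 p8 1 0 0 0 1 0 1 p16 0 0 0 0 0 1 1 1 1 0 0 1 0 0 0
p1 (pos 1,3,5,7,9,11,13,15,17,19,21,23,25,27,29,31): XOR of data positions = 0⊕1⊕1⊕1⊕0⊕1⊕1⊕0⊕0⊕0⊕1⊕1⊕0⊕0⊕0 = 1
p2 (pos 2,3,6,7,10,11,14,15,18,19,22,23,26,27,30,31): XOR of data positions = 0⊕1⊕1⊕0⊕0⊕0⊕1⊕0⊕0⊕1⊕1⊕0⊕0⊕0⊕0 = 1
p4 (pos 4,5,6,7,12,13,14,15,20,21,22,23,28,29,30,31): XOR of data positions = 1⊕1⊕1⊕0⊕1⊕0⊕1⊕0⊕0⊕1⊕1⊕1⊕0⊕0⊕0 = 0
p8 (pos 8,9,10,11,12,13,14,15,24,25,26,27,28,29,30,31): XOR of data positions = 1⊕0⊕0⊕0⊕1⊕0⊕1⊕1⊕1⊕0⊕0⊕1⊕0⊕0⊕0 = 0
p16 (pos 16,17,18,19,20,21,22,23,24,25,26,27,28,29,30,31): XOR of data positions = 0⊕0⊕0⊕0⊕0⊕1⊕1⊕1⊕1⊕0⊕0⊕1⊕0⊕0⊕0 = 1
Codeword: 1100111010001011000001111001000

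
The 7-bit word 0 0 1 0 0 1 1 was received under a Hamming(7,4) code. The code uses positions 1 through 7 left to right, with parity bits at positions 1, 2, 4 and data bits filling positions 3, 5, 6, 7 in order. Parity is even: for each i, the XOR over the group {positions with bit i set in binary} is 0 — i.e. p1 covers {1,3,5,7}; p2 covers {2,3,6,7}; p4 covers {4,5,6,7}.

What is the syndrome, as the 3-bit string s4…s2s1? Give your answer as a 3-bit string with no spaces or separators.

010

s1 (pos 1,3,5,7): 0⊕1⊕0⊕1 = 0
s2 (pos 2,3,6,7): 0⊕1⊕1⊕1 = 1
s4 (pos 4,5,6,7): 0⊕0⊕1⊕1 = 0
Syndrome s4…s1 = 010 → error at position 2.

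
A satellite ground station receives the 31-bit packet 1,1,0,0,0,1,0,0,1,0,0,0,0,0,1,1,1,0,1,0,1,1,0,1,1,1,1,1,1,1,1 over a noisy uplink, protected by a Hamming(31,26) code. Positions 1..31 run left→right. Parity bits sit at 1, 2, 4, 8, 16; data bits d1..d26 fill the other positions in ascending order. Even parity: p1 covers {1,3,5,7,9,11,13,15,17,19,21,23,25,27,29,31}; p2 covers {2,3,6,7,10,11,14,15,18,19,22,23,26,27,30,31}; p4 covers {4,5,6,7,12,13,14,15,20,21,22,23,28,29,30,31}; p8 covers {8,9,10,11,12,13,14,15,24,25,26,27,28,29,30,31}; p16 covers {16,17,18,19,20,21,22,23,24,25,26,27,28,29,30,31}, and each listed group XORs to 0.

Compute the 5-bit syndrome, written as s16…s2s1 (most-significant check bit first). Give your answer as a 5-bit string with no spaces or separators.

s1 (pos 1,3,5,7,9,11,13,15,17,19,21,23,25,27,29,31): 1⊕0⊕0⊕0⊕1⊕0⊕0⊕1⊕1⊕1⊕1⊕0⊕1⊕1⊕1⊕1 = 0
s2 (pos 2,3,6,7,10,11,14,15,18,19,22,23,26,27,30,31): 1⊕0⊕1⊕0⊕0⊕0⊕0⊕1⊕0⊕1⊕1⊕0⊕1⊕1⊕1⊕1 = 1
s4 (pos 4,5,6,7,12,13,14,15,20,21,22,23,28,29,30,31): 0⊕0⊕1⊕0⊕0⊕0⊕0⊕1⊕0⊕1⊕1⊕0⊕1⊕1⊕1⊕1 = 0
s8 (pos 8,9,10,11,12,13,14,15,24,25,26,27,28,29,30,31): 0⊕1⊕0⊕0⊕0⊕0⊕0⊕1⊕1⊕1⊕1⊕1⊕1⊕1⊕1⊕1 = 0
s16 (pos 16,17,18,19,20,21,22,23,24,25,26,27,28,29,30,31): 1⊕1⊕0⊕1⊕0⊕1⊕1⊕0⊕1⊕1⊕1⊕1⊕1⊕1⊕1⊕1 = 1
Syndrome s16…s1 = 10010 → error at position 18.

10010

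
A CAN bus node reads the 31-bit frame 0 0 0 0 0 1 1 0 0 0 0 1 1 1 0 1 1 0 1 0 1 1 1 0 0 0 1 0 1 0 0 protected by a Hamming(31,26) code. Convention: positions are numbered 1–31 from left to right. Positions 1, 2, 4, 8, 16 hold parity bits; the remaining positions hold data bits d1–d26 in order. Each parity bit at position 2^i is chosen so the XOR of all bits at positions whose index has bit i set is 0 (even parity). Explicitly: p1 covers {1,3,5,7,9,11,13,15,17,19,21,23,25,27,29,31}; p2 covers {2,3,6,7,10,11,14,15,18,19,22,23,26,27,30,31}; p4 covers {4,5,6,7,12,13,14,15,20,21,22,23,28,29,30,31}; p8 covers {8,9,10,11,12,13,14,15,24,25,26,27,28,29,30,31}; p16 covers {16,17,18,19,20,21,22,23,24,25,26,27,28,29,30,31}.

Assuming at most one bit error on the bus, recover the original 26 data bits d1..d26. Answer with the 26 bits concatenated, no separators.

00110001100101011100010100

s1 (pos 1,3,5,7,9,11,13,15,17,19,21,23,25,27,29,31): 0⊕0⊕0⊕1⊕0⊕0⊕1⊕0⊕1⊕1⊕1⊕1⊕0⊕1⊕1⊕0 = 0
s2 (pos 2,3,6,7,10,11,14,15,18,19,22,23,26,27,30,31): 0⊕0⊕1⊕1⊕0⊕0⊕1⊕0⊕0⊕1⊕1⊕1⊕0⊕1⊕0⊕0 = 1
s4 (pos 4,5,6,7,12,13,14,15,20,21,22,23,28,29,30,31): 0⊕0⊕1⊕1⊕1⊕1⊕1⊕0⊕0⊕1⊕1⊕1⊕0⊕1⊕0⊕0 = 1
s8 (pos 8,9,10,11,12,13,14,15,24,25,26,27,28,29,30,31): 0⊕0⊕0⊕0⊕1⊕1⊕1⊕0⊕0⊕0⊕0⊕1⊕0⊕1⊕0⊕0 = 1
s16 (pos 16,17,18,19,20,21,22,23,24,25,26,27,28,29,30,31): 1⊕1⊕0⊕1⊕0⊕1⊕1⊕1⊕0⊕0⊕0⊕1⊕0⊕1⊕0⊕0 = 0
Syndrome s16…s1 = 01110 → error at position 14.
Flip position 14: 0000011000011101101011100010100 → 0000011000011001101011100010100
Read data bits from positions 3,5,6,7,9,10,11,12,13,14,15,17,18,19,20,21,22,23,24,25,26,27,28,29,30,31: 00110001100101011100010100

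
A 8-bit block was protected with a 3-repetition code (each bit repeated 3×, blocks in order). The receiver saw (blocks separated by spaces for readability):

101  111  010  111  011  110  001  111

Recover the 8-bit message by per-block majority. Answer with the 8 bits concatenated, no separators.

11011101

Block 1 (101): 2 ones → 1
Block 2 (111): 3 ones → 1
Block 3 (010): 1 one → 0
Block 4 (111): 3 ones → 1
Block 5 (011): 2 ones → 1
Block 6 (110): 2 ones → 1
Block 7 (001): 1 one → 0
Block 8 (111): 3 ones → 1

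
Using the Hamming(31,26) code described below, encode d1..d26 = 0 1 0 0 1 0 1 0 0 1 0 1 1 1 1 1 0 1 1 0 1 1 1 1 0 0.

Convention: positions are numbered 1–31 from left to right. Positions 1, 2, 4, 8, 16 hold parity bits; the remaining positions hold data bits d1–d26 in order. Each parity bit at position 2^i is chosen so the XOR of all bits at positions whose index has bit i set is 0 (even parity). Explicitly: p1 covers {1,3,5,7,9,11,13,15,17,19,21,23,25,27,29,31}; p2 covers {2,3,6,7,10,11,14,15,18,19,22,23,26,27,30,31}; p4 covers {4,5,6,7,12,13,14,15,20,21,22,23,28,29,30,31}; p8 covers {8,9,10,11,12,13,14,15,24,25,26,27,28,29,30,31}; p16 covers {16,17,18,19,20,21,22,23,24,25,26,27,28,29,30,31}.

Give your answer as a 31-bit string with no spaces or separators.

Place data at non-parity positions: p1 p2 0 p4 1 0 0 p8 1 0 1 0 0 1 0 p16 1 1 1 1 1 0 1 1 0 1 1 1 1 0 0
p1 (pos 1,3,5,7,9,11,13,15,17,19,21,23,25,27,29,31): XOR of data positions = 0⊕1⊕0⊕1⊕1⊕0⊕0⊕1⊕1⊕1⊕1⊕0⊕1⊕1⊕0 = 1
p2 (pos 2,3,6,7,10,11,14,15,18,19,22,23,26,27,30,31): XOR of data positions = 0⊕0⊕0⊕0⊕1⊕1⊕0⊕1⊕1⊕0⊕1⊕1⊕1⊕0⊕0 = 1
p4 (pos 4,5,6,7,12,13,14,15,20,21,22,23,28,29,30,31): XOR of data positions = 1⊕0⊕0⊕0⊕0⊕1⊕0⊕1⊕1⊕0⊕1⊕1⊕1⊕0⊕0 = 1
p8 (pos 8,9,10,11,12,13,14,15,24,25,26,27,28,29,30,31): XOR of data positions = 1⊕0⊕1⊕0⊕0⊕1⊕0⊕1⊕0⊕1⊕1⊕1⊕1⊕0⊕0 = 0
p16 (pos 16,17,18,19,20,21,22,23,24,25,26,27,28,29,30,31): XOR of data positions = 1⊕1⊕1⊕1⊕1⊕0⊕1⊕1⊕0⊕1⊕1⊕1⊕1⊕0⊕0 = 1
Codeword: 1101100010100101111110110111100

1101100010100101111110110111100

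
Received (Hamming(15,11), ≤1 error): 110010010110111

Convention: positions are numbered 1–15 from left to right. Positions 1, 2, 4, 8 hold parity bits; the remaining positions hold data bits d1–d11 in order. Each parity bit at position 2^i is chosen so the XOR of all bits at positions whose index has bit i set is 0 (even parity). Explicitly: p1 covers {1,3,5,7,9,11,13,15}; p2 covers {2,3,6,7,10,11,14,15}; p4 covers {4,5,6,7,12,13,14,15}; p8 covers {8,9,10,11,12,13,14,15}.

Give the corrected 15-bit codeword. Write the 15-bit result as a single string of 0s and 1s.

111010010110111

s1 (pos 1,3,5,7,9,11,13,15): 1⊕0⊕1⊕0⊕0⊕1⊕1⊕1 = 1
s2 (pos 2,3,6,7,10,11,14,15): 1⊕0⊕0⊕0⊕1⊕1⊕1⊕1 = 1
s4 (pos 4,5,6,7,12,13,14,15): 0⊕1⊕0⊕0⊕0⊕1⊕1⊕1 = 0
s8 (pos 8,9,10,11,12,13,14,15): 1⊕0⊕1⊕1⊕0⊕1⊕1⊕1 = 0
Syndrome s8…s1 = 0011 → error at position 3.
Flip position 3: 110010010110111 → 111010010110111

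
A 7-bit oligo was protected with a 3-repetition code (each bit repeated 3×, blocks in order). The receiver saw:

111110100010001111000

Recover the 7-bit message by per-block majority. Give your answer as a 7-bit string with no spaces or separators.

Block 1 (111): 3 ones → 1
Block 2 (110): 2 ones → 1
Block 3 (100): 1 one → 0
Block 4 (010): 1 one → 0
Block 5 (001): 1 one → 0
Block 6 (111): 3 ones → 1
Block 7 (000): 0 ones → 0

1100010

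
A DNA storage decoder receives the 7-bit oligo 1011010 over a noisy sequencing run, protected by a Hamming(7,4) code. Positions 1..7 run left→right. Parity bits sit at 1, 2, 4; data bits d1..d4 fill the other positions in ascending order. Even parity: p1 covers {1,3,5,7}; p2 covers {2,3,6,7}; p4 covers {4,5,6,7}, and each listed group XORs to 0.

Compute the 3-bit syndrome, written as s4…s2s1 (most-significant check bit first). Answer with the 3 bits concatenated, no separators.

s1 (pos 1,3,5,7): 1⊕1⊕0⊕0 = 0
s2 (pos 2,3,6,7): 0⊕1⊕1⊕0 = 0
s4 (pos 4,5,6,7): 1⊕0⊕1⊕0 = 0
Syndrome s4…s1 = 000 → no error.

000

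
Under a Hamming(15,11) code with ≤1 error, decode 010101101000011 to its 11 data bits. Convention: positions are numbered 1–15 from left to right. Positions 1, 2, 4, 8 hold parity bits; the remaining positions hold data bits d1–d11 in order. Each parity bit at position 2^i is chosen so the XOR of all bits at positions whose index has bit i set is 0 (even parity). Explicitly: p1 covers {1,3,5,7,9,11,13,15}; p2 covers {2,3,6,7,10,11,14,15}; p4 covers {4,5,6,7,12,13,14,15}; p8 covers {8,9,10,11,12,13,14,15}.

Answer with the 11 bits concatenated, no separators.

00111000010

s1 (pos 1,3,5,7,9,11,13,15): 0⊕0⊕0⊕1⊕1⊕0⊕0⊕1 = 1
s2 (pos 2,3,6,7,10,11,14,15): 1⊕0⊕1⊕1⊕0⊕0⊕1⊕1 = 1
s4 (pos 4,5,6,7,12,13,14,15): 1⊕0⊕1⊕1⊕0⊕0⊕1⊕1 = 1
s8 (pos 8,9,10,11,12,13,14,15): 0⊕1⊕0⊕0⊕0⊕0⊕1⊕1 = 1
Syndrome s8…s1 = 1111 → error at position 15.
Flip position 15: 010101101000011 → 010101101000010
Read data bits from positions 3,5,6,7,9,10,11,12,13,14,15: 00111000010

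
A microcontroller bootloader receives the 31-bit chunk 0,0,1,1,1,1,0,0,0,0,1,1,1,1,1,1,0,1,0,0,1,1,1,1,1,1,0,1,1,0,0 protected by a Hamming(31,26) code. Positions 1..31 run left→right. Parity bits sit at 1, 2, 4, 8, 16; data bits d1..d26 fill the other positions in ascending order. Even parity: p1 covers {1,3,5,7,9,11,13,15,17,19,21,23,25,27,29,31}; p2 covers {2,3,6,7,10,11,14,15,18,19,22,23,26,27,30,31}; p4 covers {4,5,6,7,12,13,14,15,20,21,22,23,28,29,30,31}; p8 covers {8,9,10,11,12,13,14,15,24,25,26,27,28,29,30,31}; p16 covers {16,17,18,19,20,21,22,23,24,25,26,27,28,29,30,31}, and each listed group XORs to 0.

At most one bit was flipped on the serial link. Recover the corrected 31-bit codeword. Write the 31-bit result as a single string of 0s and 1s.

0001110000111111010011111101100

s1 (pos 1,3,5,7,9,11,13,15,17,19,21,23,25,27,29,31): 0⊕1⊕1⊕0⊕0⊕1⊕1⊕1⊕0⊕0⊕1⊕1⊕1⊕0⊕1⊕0 = 1
s2 (pos 2,3,6,7,10,11,14,15,18,19,22,23,26,27,30,31): 0⊕1⊕1⊕0⊕0⊕1⊕1⊕1⊕1⊕0⊕1⊕1⊕1⊕0⊕0⊕0 = 1
s4 (pos 4,5,6,7,12,13,14,15,20,21,22,23,28,29,30,31): 1⊕1⊕1⊕0⊕1⊕1⊕1⊕1⊕0⊕1⊕1⊕1⊕1⊕1⊕0⊕0 = 0
s8 (pos 8,9,10,11,12,13,14,15,24,25,26,27,28,29,30,31): 0⊕0⊕0⊕1⊕1⊕1⊕1⊕1⊕1⊕1⊕1⊕0⊕1⊕1⊕0⊕0 = 0
s16 (pos 16,17,18,19,20,21,22,23,24,25,26,27,28,29,30,31): 1⊕0⊕1⊕0⊕0⊕1⊕1⊕1⊕1⊕1⊕1⊕0⊕1⊕1⊕0⊕0 = 0
Syndrome s16…s1 = 00011 → error at position 3.
Flip position 3: 0011110000111111010011111101100 → 0001110000111111010011111101100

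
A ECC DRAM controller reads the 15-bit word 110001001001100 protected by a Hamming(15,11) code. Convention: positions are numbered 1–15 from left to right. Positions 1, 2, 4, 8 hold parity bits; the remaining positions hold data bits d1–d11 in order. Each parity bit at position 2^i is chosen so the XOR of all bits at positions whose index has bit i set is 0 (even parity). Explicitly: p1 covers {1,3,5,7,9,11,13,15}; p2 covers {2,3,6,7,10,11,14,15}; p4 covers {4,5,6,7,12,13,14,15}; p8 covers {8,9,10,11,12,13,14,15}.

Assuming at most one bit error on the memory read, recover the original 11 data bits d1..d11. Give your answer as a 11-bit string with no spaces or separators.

s1 (pos 1,3,5,7,9,11,13,15): 1⊕0⊕0⊕0⊕1⊕0⊕1⊕0 = 1
s2 (pos 2,3,6,7,10,11,14,15): 1⊕0⊕1⊕0⊕0⊕0⊕0⊕0 = 0
s4 (pos 4,5,6,7,12,13,14,15): 0⊕0⊕1⊕0⊕1⊕1⊕0⊕0 = 1
s8 (pos 8,9,10,11,12,13,14,15): 0⊕1⊕0⊕0⊕1⊕1⊕0⊕0 = 1
Syndrome s8…s1 = 1101 → error at position 13.
Flip position 13: 110001001001100 → 110001001001000
Read data bits from positions 3,5,6,7,9,10,11,12,13,14,15: 00101001000

00101001000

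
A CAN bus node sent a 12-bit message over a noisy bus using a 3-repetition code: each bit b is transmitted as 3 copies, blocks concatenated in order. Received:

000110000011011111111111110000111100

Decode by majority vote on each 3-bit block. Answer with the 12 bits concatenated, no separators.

010111111010

Block 1 (000): 0 ones → 0
Block 2 (110): 2 ones → 1
Block 3 (000): 0 ones → 0
Block 4 (011): 2 ones → 1
Block 5 (011): 2 ones → 1
Block 6 (111): 3 ones → 1
Block 7 (111): 3 ones → 1
Block 8 (111): 3 ones → 1
Block 9 (110): 2 ones → 1
Block 10 (000): 0 ones → 0
Block 11 (111): 3 ones → 1
Block 12 (100): 1 one → 0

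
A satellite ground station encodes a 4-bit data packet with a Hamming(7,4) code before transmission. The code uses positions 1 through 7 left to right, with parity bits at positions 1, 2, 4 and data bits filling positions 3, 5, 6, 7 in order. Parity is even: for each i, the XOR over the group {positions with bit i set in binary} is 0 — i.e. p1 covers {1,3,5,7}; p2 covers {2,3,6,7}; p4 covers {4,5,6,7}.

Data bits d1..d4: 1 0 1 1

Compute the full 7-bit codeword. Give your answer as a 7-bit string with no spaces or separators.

0110011

Place data at non-parity positions: p1 p2 1 p4 0 1 1
p1 (pos 1,3,5,7): XOR of data positions = 1⊕0⊕1 = 0
p2 (pos 2,3,6,7): XOR of data positions = 1⊕1⊕1 = 1
p4 (pos 4,5,6,7): XOR of data positions = 0⊕1⊕1 = 0
Codeword: 0110011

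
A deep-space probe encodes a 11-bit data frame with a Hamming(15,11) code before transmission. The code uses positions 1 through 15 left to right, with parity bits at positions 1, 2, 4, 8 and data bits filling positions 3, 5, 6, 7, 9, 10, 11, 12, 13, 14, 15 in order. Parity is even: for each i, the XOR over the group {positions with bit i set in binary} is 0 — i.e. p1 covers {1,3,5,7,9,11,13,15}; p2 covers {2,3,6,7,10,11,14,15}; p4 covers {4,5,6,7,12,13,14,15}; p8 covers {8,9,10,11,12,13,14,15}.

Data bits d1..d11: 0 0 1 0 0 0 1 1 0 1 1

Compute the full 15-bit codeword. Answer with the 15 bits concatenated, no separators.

000001000011011

Place data at non-parity positions: p1 p2 0 p4 0 1 0 p8 0 0 1 1 0 1 1
p1 (pos 1,3,5,7,9,11,13,15): XOR of data positions = 0⊕0⊕0⊕0⊕1⊕0⊕1 = 0
p2 (pos 2,3,6,7,10,11,14,15): XOR of data positions = 0⊕1⊕0⊕0⊕1⊕1⊕1 = 0
p4 (pos 4,5,6,7,12,13,14,15): XOR of data positions = 0⊕1⊕0⊕1⊕0⊕1⊕1 = 0
p8 (pos 8,9,10,11,12,13,14,15): XOR of data positions = 0⊕0⊕1⊕1⊕0⊕1⊕1 = 0
Codeword: 000001000011011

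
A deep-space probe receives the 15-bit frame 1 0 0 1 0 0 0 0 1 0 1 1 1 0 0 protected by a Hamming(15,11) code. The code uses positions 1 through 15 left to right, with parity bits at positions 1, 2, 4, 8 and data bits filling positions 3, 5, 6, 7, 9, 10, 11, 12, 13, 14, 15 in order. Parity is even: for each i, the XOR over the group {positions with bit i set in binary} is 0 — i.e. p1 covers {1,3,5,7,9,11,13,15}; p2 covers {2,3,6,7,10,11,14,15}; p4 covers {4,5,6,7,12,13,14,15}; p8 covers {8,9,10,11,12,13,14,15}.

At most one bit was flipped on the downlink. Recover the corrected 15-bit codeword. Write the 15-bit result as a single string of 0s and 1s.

s1 (pos 1,3,5,7,9,11,13,15): 1⊕0⊕0⊕0⊕1⊕1⊕1⊕0 = 0
s2 (pos 2,3,6,7,10,11,14,15): 0⊕0⊕0⊕0⊕0⊕1⊕0⊕0 = 1
s4 (pos 4,5,6,7,12,13,14,15): 1⊕0⊕0⊕0⊕1⊕1⊕0⊕0 = 1
s8 (pos 8,9,10,11,12,13,14,15): 0⊕1⊕0⊕1⊕1⊕1⊕0⊕0 = 0
Syndrome s8…s1 = 0110 → error at position 6.
Flip position 6: 100100001011100 → 100101001011100

100101001011100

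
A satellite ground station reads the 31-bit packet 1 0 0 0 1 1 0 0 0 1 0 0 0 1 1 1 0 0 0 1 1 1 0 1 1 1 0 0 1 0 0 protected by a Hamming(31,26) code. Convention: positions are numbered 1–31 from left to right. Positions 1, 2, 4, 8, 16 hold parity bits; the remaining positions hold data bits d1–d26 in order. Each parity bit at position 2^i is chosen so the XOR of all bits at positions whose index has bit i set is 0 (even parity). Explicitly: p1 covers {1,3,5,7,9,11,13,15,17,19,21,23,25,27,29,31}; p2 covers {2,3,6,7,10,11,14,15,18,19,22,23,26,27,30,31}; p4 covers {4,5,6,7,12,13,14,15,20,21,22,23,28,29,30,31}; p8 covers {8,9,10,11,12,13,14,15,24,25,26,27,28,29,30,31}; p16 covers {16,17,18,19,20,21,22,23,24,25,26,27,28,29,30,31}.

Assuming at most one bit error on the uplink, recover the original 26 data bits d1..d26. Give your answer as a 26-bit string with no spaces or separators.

s1 (pos 1,3,5,7,9,11,13,15,17,19,21,23,25,27,29,31): 1⊕0⊕1⊕0⊕0⊕0⊕0⊕1⊕0⊕0⊕1⊕0⊕1⊕0⊕1⊕0 = 0
s2 (pos 2,3,6,7,10,11,14,15,18,19,22,23,26,27,30,31): 0⊕0⊕1⊕0⊕1⊕0⊕1⊕1⊕0⊕0⊕1⊕0⊕1⊕0⊕0⊕0 = 0
s4 (pos 4,5,6,7,12,13,14,15,20,21,22,23,28,29,30,31): 0⊕1⊕1⊕0⊕0⊕0⊕1⊕1⊕1⊕1⊕1⊕0⊕0⊕1⊕0⊕0 = 0
s8 (pos 8,9,10,11,12,13,14,15,24,25,26,27,28,29,30,31): 0⊕0⊕1⊕0⊕0⊕0⊕1⊕1⊕1⊕1⊕1⊕0⊕0⊕1⊕0⊕0 = 1
s16 (pos 16,17,18,19,20,21,22,23,24,25,26,27,28,29,30,31): 1⊕0⊕0⊕0⊕1⊕1⊕1⊕0⊕1⊕1⊕1⊕0⊕0⊕1⊕0⊕0 = 0
Syndrome s16…s1 = 01000 → error at position 8.
Flip position 8: 1000110001000111000111011100100 → 1000110101000111000111011100100
Read data bits from positions 3,5,6,7,9,10,11,12,13,14,15,17,18,19,20,21,22,23,24,25,26,27,28,29,30,31: 01100100011000111011100100

01100100011000111011100100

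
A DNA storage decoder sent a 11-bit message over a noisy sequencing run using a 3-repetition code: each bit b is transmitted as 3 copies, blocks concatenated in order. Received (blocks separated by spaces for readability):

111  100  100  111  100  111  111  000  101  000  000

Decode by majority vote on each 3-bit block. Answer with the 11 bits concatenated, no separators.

10010110100

Block 1 (111): 3 ones → 1
Block 2 (100): 1 one → 0
Block 3 (100): 1 one → 0
Block 4 (111): 3 ones → 1
Block 5 (100): 1 one → 0
Block 6 (111): 3 ones → 1
Block 7 (111): 3 ones → 1
Block 8 (000): 0 ones → 0
Block 9 (101): 2 ones → 1
Block 10 (000): 0 ones → 0
Block 11 (000): 0 ones → 0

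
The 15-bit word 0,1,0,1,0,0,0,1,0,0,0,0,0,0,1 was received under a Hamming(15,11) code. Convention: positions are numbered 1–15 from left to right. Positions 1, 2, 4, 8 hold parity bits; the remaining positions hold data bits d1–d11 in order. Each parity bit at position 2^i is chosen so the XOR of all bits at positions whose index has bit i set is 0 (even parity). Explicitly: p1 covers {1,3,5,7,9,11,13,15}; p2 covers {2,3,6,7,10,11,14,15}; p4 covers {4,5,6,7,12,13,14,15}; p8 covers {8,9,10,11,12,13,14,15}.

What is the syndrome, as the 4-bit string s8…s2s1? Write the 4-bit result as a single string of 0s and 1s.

0001

s1 (pos 1,3,5,7,9,11,13,15): 0⊕0⊕0⊕0⊕0⊕0⊕0⊕1 = 1
s2 (pos 2,3,6,7,10,11,14,15): 1⊕0⊕0⊕0⊕0⊕0⊕0⊕1 = 0
s4 (pos 4,5,6,7,12,13,14,15): 1⊕0⊕0⊕0⊕0⊕0⊕0⊕1 = 0
s8 (pos 8,9,10,11,12,13,14,15): 1⊕0⊕0⊕0⊕0⊕0⊕0⊕1 = 0
Syndrome s8…s1 = 0001 → error at position 1.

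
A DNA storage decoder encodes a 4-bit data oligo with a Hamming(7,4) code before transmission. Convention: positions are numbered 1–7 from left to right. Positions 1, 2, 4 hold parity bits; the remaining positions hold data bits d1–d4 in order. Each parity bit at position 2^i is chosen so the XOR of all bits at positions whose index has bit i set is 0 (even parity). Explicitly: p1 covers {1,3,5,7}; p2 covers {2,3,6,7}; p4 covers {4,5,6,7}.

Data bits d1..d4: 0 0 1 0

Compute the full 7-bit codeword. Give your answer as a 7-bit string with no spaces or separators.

Place data at non-parity positions: p1 p2 0 p4 0 1 0
p1 (pos 1,3,5,7): XOR of data positions = 0⊕0⊕0 = 0
p2 (pos 2,3,6,7): XOR of data positions = 0⊕1⊕0 = 1
p4 (pos 4,5,6,7): XOR of data positions = 0⊕1⊕0 = 1
Codeword: 0101010

0101010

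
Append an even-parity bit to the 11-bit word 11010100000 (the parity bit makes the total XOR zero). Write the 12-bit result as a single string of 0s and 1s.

110101000000

XOR of the 11 data bits: 1⊕1⊕0⊕1⊕0⊕1⊕0⊕0⊕0⊕0⊕0 = 0
Parity bit = 0 (so all 12 bits XOR to 0).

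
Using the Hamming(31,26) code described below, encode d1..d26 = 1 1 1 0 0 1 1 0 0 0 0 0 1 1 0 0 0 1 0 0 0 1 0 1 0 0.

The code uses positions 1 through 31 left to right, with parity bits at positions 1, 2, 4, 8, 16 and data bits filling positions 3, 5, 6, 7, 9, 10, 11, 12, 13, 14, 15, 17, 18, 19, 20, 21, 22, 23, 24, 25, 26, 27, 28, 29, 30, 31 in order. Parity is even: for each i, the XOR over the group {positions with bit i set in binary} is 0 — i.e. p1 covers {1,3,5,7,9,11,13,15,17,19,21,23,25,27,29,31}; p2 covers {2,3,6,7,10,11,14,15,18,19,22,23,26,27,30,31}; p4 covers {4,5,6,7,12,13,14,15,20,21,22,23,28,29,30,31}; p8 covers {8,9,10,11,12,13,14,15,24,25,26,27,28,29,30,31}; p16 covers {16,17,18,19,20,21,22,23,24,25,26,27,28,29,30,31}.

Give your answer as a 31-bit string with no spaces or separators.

Place data at non-parity positions: p1 p2 1 p4 1 1 0 p8 0 1 1 0 0 0 0 p16 0 1 1 0 0 0 1 0 0 0 1 0 1 0 0
p1 (pos 1,3,5,7,9,11,13,15,17,19,21,23,25,27,29,31): XOR of data positions = 1⊕1⊕0⊕0⊕1⊕0⊕0⊕0⊕1⊕0⊕1⊕0⊕1⊕1⊕0 = 1
p2 (pos 2,3,6,7,10,11,14,15,18,19,22,23,26,27,30,31): XOR of data positions = 1⊕1⊕0⊕1⊕1⊕0⊕0⊕1⊕1⊕0⊕1⊕0⊕1⊕0⊕0 = 0
p4 (pos 4,5,6,7,12,13,14,15,20,21,22,23,28,29,30,31): XOR of data positions = 1⊕1⊕0⊕0⊕0⊕0⊕0⊕0⊕0⊕0⊕1⊕0⊕1⊕0⊕0 = 0
p8 (pos 8,9,10,11,12,13,14,15,24,25,26,27,28,29,30,31): XOR of data positions = 0⊕1⊕1⊕0⊕0⊕0⊕0⊕0⊕0⊕0⊕1⊕0⊕1⊕0⊕0 = 0
p16 (pos 16,17,18,19,20,21,22,23,24,25,26,27,28,29,30,31): XOR of data positions = 0⊕1⊕1⊕0⊕0⊕0⊕1⊕0⊕0⊕0⊕1⊕0⊕1⊕0⊕0 = 1
Codeword: 1010110001100001011000100010100

1010110001100001011000100010100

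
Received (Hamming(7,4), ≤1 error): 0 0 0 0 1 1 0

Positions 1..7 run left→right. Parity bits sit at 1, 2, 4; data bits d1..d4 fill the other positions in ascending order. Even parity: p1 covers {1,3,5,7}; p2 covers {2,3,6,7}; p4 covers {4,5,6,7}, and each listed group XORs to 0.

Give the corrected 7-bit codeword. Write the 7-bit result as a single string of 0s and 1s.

0010110

s1 (pos 1,3,5,7): 0⊕0⊕1⊕0 = 1
s2 (pos 2,3,6,7): 0⊕0⊕1⊕0 = 1
s4 (pos 4,5,6,7): 0⊕1⊕1⊕0 = 0
Syndrome s4…s1 = 011 → error at position 3.
Flip position 3: 0000110 → 0010110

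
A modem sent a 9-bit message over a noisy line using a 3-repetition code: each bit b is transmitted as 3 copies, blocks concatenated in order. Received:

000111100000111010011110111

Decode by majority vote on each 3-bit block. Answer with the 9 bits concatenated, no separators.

Block 1 (000): 0 ones → 0
Block 2 (111): 3 ones → 1
Block 3 (100): 1 one → 0
Block 4 (000): 0 ones → 0
Block 5 (111): 3 ones → 1
Block 6 (010): 1 one → 0
Block 7 (011): 2 ones → 1
Block 8 (110): 2 ones → 1
Block 9 (111): 3 ones → 1

010010111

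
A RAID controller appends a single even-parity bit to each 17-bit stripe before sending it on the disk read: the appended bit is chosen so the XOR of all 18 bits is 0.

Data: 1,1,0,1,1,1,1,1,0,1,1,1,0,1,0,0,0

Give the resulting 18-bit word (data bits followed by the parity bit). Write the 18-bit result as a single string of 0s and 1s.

XOR of the 17 data bits: 1⊕1⊕0⊕1⊕1⊕1⊕1⊕1⊕0⊕1⊕1⊕1⊕0⊕1⊕0⊕0⊕0 = 1
Parity bit = 1 (so all 18 bits XOR to 0).

110111110111010001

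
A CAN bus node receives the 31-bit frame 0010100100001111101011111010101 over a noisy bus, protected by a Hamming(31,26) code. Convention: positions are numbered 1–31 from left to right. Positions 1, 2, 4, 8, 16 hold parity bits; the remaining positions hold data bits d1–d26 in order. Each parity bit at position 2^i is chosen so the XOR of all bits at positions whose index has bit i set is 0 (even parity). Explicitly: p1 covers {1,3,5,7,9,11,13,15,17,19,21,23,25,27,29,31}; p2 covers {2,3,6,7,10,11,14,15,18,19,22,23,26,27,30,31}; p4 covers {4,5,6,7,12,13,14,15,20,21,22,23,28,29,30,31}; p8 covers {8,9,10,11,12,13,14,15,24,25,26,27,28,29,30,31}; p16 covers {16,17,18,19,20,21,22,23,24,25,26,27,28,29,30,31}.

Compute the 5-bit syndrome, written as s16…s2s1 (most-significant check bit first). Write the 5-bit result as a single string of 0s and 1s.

11100

s1 (pos 1,3,5,7,9,11,13,15,17,19,21,23,25,27,29,31): 0⊕1⊕1⊕0⊕0⊕0⊕1⊕1⊕1⊕1⊕1⊕1⊕1⊕1⊕1⊕1 = 0
s2 (pos 2,3,6,7,10,11,14,15,18,19,22,23,26,27,30,31): 0⊕1⊕0⊕0⊕0⊕0⊕1⊕1⊕0⊕1⊕1⊕1⊕0⊕1⊕0⊕1 = 0
s4 (pos 4,5,6,7,12,13,14,15,20,21,22,23,28,29,30,31): 0⊕1⊕0⊕0⊕0⊕1⊕1⊕1⊕0⊕1⊕1⊕1⊕0⊕1⊕0⊕1 = 1
s8 (pos 8,9,10,11,12,13,14,15,24,25,26,27,28,29,30,31): 1⊕0⊕0⊕0⊕0⊕1⊕1⊕1⊕1⊕1⊕0⊕1⊕0⊕1⊕0⊕1 = 1
s16 (pos 16,17,18,19,20,21,22,23,24,25,26,27,28,29,30,31): 1⊕1⊕0⊕1⊕0⊕1⊕1⊕1⊕1⊕1⊕0⊕1⊕0⊕1⊕0⊕1 = 1
Syndrome s16…s1 = 11100 → error at position 28.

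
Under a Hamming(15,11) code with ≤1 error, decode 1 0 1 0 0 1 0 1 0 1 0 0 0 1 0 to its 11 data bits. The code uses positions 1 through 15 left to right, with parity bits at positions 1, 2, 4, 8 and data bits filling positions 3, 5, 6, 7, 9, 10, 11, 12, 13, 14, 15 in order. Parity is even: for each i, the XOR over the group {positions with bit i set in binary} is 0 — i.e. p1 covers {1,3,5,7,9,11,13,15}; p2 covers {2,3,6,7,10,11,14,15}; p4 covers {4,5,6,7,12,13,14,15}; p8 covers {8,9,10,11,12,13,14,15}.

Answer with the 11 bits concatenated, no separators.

10100100010

s1 (pos 1,3,5,7,9,11,13,15): 1⊕1⊕0⊕0⊕0⊕0⊕0⊕0 = 0
s2 (pos 2,3,6,7,10,11,14,15): 0⊕1⊕1⊕0⊕1⊕0⊕1⊕0 = 0
s4 (pos 4,5,6,7,12,13,14,15): 0⊕0⊕1⊕0⊕0⊕0⊕1⊕0 = 0
s8 (pos 8,9,10,11,12,13,14,15): 1⊕0⊕1⊕0⊕0⊕0⊕1⊕0 = 1
Syndrome s8…s1 = 1000 → error at position 8.
Flip position 8: 101001010100010 → 101001000100010
Read data bits from positions 3,5,6,7,9,10,11,12,13,14,15: 10100100010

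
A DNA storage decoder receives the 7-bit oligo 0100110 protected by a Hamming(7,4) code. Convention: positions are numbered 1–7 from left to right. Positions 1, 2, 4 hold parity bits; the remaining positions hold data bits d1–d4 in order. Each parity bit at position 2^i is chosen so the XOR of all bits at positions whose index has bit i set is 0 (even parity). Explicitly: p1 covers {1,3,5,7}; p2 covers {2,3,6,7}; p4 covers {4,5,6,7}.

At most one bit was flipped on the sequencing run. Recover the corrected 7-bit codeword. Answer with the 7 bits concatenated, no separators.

1100110

s1 (pos 1,3,5,7): 0⊕0⊕1⊕0 = 1
s2 (pos 2,3,6,7): 1⊕0⊕1⊕0 = 0
s4 (pos 4,5,6,7): 0⊕1⊕1⊕0 = 0
Syndrome s4…s1 = 001 → error at position 1.
Flip position 1: 0100110 → 1100110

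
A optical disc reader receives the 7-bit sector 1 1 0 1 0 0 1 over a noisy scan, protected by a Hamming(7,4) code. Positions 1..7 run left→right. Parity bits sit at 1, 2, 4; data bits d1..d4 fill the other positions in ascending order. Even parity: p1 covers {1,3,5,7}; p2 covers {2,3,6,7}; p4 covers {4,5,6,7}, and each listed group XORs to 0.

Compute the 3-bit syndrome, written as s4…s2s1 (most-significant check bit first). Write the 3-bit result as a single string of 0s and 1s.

000

s1 (pos 1,3,5,7): 1⊕0⊕0⊕1 = 0
s2 (pos 2,3,6,7): 1⊕0⊕0⊕1 = 0
s4 (pos 4,5,6,7): 1⊕0⊕0⊕1 = 0
Syndrome s4…s1 = 000 → no error.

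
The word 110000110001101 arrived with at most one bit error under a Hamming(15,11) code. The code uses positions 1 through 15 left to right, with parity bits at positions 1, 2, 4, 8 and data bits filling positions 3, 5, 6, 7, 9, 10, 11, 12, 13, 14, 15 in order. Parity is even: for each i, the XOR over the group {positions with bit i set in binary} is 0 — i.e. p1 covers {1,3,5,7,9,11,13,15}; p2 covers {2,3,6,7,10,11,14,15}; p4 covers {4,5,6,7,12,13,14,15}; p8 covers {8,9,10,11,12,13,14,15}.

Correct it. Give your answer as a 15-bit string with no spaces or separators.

s1 (pos 1,3,5,7,9,11,13,15): 1⊕0⊕0⊕1⊕0⊕0⊕1⊕1 = 0
s2 (pos 2,3,6,7,10,11,14,15): 1⊕0⊕0⊕1⊕0⊕0⊕0⊕1 = 1
s4 (pos 4,5,6,7,12,13,14,15): 0⊕0⊕0⊕1⊕1⊕1⊕0⊕1 = 0
s8 (pos 8,9,10,11,12,13,14,15): 1⊕0⊕0⊕0⊕1⊕1⊕0⊕1 = 0
Syndrome s8…s1 = 0010 → error at position 2.
Flip position 2: 110000110001101 → 100000110001101

100000110001101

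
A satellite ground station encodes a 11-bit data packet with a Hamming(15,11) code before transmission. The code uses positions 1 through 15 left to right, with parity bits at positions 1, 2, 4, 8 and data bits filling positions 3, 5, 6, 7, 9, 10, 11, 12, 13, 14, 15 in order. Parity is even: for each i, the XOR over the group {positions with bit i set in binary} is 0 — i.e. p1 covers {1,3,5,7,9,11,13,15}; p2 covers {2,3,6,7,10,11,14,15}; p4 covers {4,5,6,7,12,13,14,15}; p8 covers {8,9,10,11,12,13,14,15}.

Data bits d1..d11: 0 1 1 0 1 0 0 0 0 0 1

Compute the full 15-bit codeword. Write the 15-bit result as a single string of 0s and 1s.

100111001000001

Place data at non-parity positions: p1 p2 0 p4 1 1 0 p8 1 0 0 0 0 0 1
p1 (pos 1,3,5,7,9,11,13,15): XOR of data positions = 0⊕1⊕0⊕1⊕0⊕0⊕1 = 1
p2 (pos 2,3,6,7,10,11,14,15): XOR of data positions = 0⊕1⊕0⊕0⊕0⊕0⊕1 = 0
p4 (pos 4,5,6,7,12,13,14,15): XOR of data positions = 1⊕1⊕0⊕0⊕0⊕0⊕1 = 1
p8 (pos 8,9,10,11,12,13,14,15): XOR of data positions = 1⊕0⊕0⊕0⊕0⊕0⊕1 = 0
Codeword: 100111001000001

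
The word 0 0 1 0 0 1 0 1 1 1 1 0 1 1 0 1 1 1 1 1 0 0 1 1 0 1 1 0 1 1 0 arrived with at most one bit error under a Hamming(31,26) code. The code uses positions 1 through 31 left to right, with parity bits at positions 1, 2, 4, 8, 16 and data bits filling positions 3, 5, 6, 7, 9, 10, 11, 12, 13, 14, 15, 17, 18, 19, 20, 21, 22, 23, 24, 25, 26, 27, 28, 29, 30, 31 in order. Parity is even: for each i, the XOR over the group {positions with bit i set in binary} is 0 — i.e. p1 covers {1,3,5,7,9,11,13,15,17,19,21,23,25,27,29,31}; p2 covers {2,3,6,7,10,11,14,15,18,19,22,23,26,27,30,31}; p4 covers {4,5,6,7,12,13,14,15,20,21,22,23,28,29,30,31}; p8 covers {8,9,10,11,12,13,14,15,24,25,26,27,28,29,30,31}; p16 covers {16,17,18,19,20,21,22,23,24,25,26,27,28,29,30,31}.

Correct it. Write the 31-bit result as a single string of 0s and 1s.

0010010111101101111100110110111

s1 (pos 1,3,5,7,9,11,13,15,17,19,21,23,25,27,29,31): 0⊕1⊕0⊕0⊕1⊕1⊕1⊕0⊕1⊕1⊕0⊕1⊕0⊕1⊕1⊕0 = 1
s2 (pos 2,3,6,7,10,11,14,15,18,19,22,23,26,27,30,31): 0⊕1⊕1⊕0⊕1⊕1⊕1⊕0⊕1⊕1⊕0⊕1⊕1⊕1⊕1⊕0 = 1
s4 (pos 4,5,6,7,12,13,14,15,20,21,22,23,28,29,30,31): 0⊕0⊕1⊕0⊕0⊕1⊕1⊕0⊕1⊕0⊕0⊕1⊕0⊕1⊕1⊕0 = 1
s8 (pos 8,9,10,11,12,13,14,15,24,25,26,27,28,29,30,31): 1⊕1⊕1⊕1⊕0⊕1⊕1⊕0⊕1⊕0⊕1⊕1⊕0⊕1⊕1⊕0 = 1
s16 (pos 16,17,18,19,20,21,22,23,24,25,26,27,28,29,30,31): 1⊕1⊕1⊕1⊕1⊕0⊕0⊕1⊕1⊕0⊕1⊕1⊕0⊕1⊕1⊕0 = 1
Syndrome s16…s1 = 11111 → error at position 31.
Flip position 31: 0010010111101101111100110110110 → 0010010111101101111100110110111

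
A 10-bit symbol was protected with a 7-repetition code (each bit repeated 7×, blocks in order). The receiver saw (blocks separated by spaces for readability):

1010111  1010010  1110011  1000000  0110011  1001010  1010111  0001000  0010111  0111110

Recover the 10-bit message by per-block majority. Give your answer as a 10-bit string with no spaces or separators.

1010101011

Block 1 (1010111): 5 ones → 1
Block 2 (1010010): 3 ones → 0
Block 3 (1110011): 5 ones → 1
Block 4 (1000000): 1 one → 0
Block 5 (0110011): 4 ones → 1
Block 6 (1001010): 3 ones → 0
Block 7 (1010111): 5 ones → 1
Block 8 (0001000): 1 one → 0
Block 9 (0010111): 4 ones → 1
Block 10 (0111110): 5 ones → 1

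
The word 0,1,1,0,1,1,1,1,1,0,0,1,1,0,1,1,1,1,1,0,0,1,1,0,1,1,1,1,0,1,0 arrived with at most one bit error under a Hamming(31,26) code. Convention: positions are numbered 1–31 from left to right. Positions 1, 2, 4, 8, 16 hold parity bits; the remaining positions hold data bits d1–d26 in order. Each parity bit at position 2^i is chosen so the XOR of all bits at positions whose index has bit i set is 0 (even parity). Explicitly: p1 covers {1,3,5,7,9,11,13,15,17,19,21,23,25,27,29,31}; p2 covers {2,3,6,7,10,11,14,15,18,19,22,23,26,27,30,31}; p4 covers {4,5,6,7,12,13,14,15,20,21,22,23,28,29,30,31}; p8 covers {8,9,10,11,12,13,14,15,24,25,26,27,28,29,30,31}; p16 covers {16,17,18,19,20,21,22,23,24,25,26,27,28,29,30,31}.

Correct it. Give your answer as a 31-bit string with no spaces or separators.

0110111110011011011001101111010

s1 (pos 1,3,5,7,9,11,13,15,17,19,21,23,25,27,29,31): 0⊕1⊕1⊕1⊕1⊕0⊕1⊕1⊕1⊕1⊕0⊕1⊕1⊕1⊕0⊕0 = 1
s2 (pos 2,3,6,7,10,11,14,15,18,19,22,23,26,27,30,31): 1⊕1⊕1⊕1⊕0⊕0⊕0⊕1⊕1⊕1⊕1⊕1⊕1⊕1⊕1⊕0 = 0
s4 (pos 4,5,6,7,12,13,14,15,20,21,22,23,28,29,30,31): 0⊕1⊕1⊕1⊕1⊕1⊕0⊕1⊕0⊕0⊕1⊕1⊕1⊕0⊕1⊕0 = 0
s8 (pos 8,9,10,11,12,13,14,15,24,25,26,27,28,29,30,31): 1⊕1⊕0⊕0⊕1⊕1⊕0⊕1⊕0⊕1⊕1⊕1⊕1⊕0⊕1⊕0 = 0
s16 (pos 16,17,18,19,20,21,22,23,24,25,26,27,28,29,30,31): 1⊕1⊕1⊕1⊕0⊕0⊕1⊕1⊕0⊕1⊕1⊕1⊕1⊕0⊕1⊕0 = 1
Syndrome s16…s1 = 10001 → error at position 17.
Flip position 17: 0110111110011011111001101111010 → 0110111110011011011001101111010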